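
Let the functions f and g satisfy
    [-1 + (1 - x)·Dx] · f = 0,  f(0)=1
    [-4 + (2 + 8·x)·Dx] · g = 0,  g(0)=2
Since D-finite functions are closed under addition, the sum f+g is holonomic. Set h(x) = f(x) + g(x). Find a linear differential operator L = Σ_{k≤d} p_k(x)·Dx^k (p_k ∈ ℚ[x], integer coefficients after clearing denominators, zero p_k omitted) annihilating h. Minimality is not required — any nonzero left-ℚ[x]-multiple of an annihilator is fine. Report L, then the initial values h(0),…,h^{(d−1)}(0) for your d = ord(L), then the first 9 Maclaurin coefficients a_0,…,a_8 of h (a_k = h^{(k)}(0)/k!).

L = (-8 - 12·x) + (6 + 8·x + 36·x^2)·Dx + (1 - 3·x - 22·x^2 + 24·x^3)·Dx^2  (order 2).
h: a_k = 3, 5, -3, 9, -19, 57, -167, 529, -1715, …
ICs: h(0) = 3, h′(0) = 5.

f: a_k = 1, 1, 1, 1, 1, 1, 1, 1, 1, …
g: a_k = 2, 4, -4, 8, -20, 56, -168, 528, -1716, …
h₀=f+g: left-lcm gives L₀, ord ≤ 2.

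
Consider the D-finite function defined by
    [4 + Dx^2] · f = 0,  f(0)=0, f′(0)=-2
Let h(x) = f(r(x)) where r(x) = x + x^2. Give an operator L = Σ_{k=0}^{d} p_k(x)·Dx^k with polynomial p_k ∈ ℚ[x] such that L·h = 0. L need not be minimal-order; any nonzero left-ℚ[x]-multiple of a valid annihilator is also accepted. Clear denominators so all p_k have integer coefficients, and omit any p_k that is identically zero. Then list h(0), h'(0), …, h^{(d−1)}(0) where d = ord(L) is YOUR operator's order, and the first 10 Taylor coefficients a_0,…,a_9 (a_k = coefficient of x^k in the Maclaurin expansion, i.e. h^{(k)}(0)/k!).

L = (4 + 24·x + 48·x^2 + 32·x^3) - 2·Dx + (1 + 2·x)·Dx^2  (order 2).
h: a_k = 0, -2, -2, 4/3, 4, 56/15, 0, -832/315, -112/45, -2272/2835, …
ICs: h(0) = 0, h′(0) = -2.

f: a_k = 0, -2, 0, 4/3, 0, -4/15, 0, 8/315, 0, -4/2835, …
Change of var in L_f (x↦r) gives L₀.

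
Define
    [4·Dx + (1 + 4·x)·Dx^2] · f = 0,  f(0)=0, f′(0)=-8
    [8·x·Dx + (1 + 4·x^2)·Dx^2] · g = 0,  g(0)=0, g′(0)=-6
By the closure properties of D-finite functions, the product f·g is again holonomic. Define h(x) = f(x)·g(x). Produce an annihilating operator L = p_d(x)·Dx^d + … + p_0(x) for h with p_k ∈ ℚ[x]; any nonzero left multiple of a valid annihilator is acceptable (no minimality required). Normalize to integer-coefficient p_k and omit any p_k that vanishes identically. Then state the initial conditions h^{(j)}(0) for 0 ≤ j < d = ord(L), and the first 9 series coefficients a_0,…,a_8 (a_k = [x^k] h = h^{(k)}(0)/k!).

f: a_k = 0, -8, 16, -128/3, 128, -2048/5, 4096/3, -32768/7, 16384, …
g: a_k = 0, -6, 0, 8, 0, -96/5, 0, 384/7, 0, …
L₀ := L_f ⊗_s L_g (sym. prod.), ord ≤ 4.
L = (96 + 640·x + 1408·x^2 + 7680·x^3 + 15360·x^4 + 26624·x^5 + 8192·x^7)·Dx + (24 + 320·x + 2656·x^2 + 9728·x^3 + 28160·x^4 + 47616·x^5 + 71680·x^6 + 6144·x^7 + 28672·x^8)·Dx^2 + (12 + 104·x + 672·x^2 + 2976·x^3 + 8256·x^4 + 18048·x^5 + 24576·x^6 + 35328·x^7 + 6144·x^8 + 16384·x^9)·Dx^3 + (1 + 12·x + 68·x^2 + 256·x^3 + 696·x^4 + 1536·x^5 + 2688·x^6 + 3072·x^7 + 4224·x^8 + 1024·x^9 + 2048·x^10)·Dx^4  (order 4).
h: a_k = 0, 0, 48, -96, 192, -640, 34048/15, -37376/5, 125952/5, …
ICs: h(0) = 0, h′(0) = 0, h′′(0) = 96, h′′′(0) = -576.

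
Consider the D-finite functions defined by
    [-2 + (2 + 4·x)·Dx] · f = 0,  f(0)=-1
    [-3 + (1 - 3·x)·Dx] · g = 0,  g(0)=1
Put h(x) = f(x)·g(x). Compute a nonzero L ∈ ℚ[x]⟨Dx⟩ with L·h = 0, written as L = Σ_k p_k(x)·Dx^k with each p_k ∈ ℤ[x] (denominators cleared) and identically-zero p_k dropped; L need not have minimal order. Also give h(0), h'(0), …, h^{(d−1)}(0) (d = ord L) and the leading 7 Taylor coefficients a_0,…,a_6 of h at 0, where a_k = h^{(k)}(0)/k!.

f: a_k = -1, -1, 1/2, -1/2, 5/8, -7/8, 21/16, …
g: a_k = 1, 3, 9, 27, 81, 243, 729, …
h₀=f·g: eliminate ⇒ L₀, order ≤ 1·1.
L = (4 + 3·x) + (-1 + x + 6·x^2)·Dx  (order 1).
h: a_k = -1, -4, -23/2, -35, -835/8, -314, -15051/16, …
ICs: h(0) = -1.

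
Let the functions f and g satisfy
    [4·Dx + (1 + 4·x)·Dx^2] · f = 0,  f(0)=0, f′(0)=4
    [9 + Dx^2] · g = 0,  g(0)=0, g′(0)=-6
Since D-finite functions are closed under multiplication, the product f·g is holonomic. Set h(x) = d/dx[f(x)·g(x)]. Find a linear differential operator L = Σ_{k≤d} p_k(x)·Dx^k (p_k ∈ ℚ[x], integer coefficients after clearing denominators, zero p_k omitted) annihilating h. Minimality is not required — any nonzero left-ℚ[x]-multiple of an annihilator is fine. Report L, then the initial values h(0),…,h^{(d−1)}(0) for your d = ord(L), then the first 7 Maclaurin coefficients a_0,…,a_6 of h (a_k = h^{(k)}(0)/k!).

L = (-153603 - 635688·x - 3184272·x^2 - 4292352·x^3 + 12503808·x^4 + 40310784·x^5 + 26873856·x^6) + (-47736 - 304992·x - 311040·x^2 + 2073600·x^3 + 7464960·x^4 + 5971968·x^5)·Dx + (-19110 - 88272·x - 352800·x^2 + 41472·x^3 + 3773952·x^4 + 8957952·x^5 + 5971968·x^6)·Dx^2 + (-5304 - 33888·x - 34560·x^2 + 230400·x^3 + 829440·x^4 + 663552·x^5)·Dx^3 + (-227 - 1960·x + 112·x^2 + 57600·x^3 + 264960·x^4 + 497664·x^5 + 331776·x^6)·Dx^4  (order 4).
h: a_k = 0, -48, 144, -368, 1560, -6318, 124334/5, …
ICs: h(0) = 0, h′(0) = -48, h′′(0) = 288, h′′′(0) = -2208.

f: a_k = 0, 4, -8, 64/3, -64, 1024/5, -2048/3, …
g: a_k = 0, -6, 0, 9, 0, -81/20, 0, …
Sym-product of L_f,L_g gives L₀ (≤ ord 4).
h₀' ⇒ L via d/dx closure of L₀.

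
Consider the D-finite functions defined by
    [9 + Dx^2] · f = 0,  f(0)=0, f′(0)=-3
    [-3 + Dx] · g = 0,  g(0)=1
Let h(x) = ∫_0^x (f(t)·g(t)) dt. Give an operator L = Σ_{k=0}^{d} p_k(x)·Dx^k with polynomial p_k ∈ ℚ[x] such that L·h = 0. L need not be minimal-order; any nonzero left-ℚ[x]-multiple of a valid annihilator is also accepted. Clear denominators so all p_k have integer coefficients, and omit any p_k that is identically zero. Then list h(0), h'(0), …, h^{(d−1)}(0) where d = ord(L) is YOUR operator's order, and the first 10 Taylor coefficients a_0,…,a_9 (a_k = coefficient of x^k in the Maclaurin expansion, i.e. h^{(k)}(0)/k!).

f: a_k = 0, -3, 0, 9/2, 0, -81/40, 0, 243/560, 0, -243/4480, …
g: a_k = 1, 3, 9/2, 9/2, 27/8, 81/40, 81/80, 243/560, 729/4480, 243/4480, …
Sym-product of L_f,L_g gives L₀ (≤ ord 2).
Integrate: L := L₀·Dx.
L = 18·Dx - 6·Dx^2 + Dx^3  (order 3).
h: a_k = 0, 0, -3/2, -3, -9/4, 0, 27/20, 81/70, 243/560, 0, …
ICs: h(0) = 0, h′(0) = 0, h′′(0) = -3.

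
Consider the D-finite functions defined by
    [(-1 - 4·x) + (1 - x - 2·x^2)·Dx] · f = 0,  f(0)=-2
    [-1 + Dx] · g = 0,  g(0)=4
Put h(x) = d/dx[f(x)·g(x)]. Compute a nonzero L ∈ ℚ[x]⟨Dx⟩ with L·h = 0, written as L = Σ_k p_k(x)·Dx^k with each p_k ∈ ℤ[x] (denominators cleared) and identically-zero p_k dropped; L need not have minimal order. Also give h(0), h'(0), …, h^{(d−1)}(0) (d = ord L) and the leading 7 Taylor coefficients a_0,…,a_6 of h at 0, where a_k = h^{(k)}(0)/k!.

L = (9 + 16·x + 9·x^2 - 12·x^3 + 4·x^4) + (-2 - x + 9·x^2 + 4·x^3 - 4·x^4)·Dx  (order 1).
h: a_k = -16, -72, -208, -1700/3, -1402, -50737/15, -354232/45, …
ICs: h(0) = -16.

f: a_k = -2, -2, -6, -10, -22, -42, -86, …
g: a_k = 4, 4, 2, 2/3, 1/6, 1/30, 1/180, …
f·g: L₀ = L_f ⊗_s L_g, ord ≤ 1·1.
h=h₀': d/dx-closure on L₀ ⇒ L.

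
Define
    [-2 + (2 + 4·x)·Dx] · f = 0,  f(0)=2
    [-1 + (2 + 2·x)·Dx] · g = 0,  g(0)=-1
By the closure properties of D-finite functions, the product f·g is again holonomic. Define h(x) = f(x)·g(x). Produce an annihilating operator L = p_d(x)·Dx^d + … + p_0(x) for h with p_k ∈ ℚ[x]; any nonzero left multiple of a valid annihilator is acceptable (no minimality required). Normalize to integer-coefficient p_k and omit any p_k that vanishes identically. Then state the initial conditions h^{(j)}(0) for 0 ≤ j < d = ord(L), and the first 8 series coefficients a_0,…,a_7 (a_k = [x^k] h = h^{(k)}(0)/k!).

f: a_k = 2, 2, -1, 1, -5/4, 7/4, -21/8, 33/8, …
g: a_k = -1, -1/2, 1/8, -1/16, 5/128, -7/256, 21/1024, -33/2048, …
Product ⇒ symmetric product L₀, ord ≤ 1.
L = (-3 - 4·x) + (2 + 6·x + 4·x^2)·Dx  (order 1).
h: a_k = -2, -3, 1/4, -3/8, 37/64, -117/128, 757/512, -2499/1024, …
ICs: h(0) = -2.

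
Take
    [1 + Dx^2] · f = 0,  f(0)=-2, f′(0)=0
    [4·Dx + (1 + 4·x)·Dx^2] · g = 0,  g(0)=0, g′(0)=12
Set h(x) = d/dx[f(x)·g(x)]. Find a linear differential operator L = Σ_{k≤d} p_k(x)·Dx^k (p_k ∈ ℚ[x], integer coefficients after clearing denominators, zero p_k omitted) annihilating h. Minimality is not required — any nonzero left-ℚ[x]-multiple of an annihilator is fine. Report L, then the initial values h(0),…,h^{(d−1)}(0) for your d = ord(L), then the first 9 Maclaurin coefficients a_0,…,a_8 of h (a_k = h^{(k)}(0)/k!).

L = (-12355 - 1064·x - 6288·x^2 - 16128·x^3 - 13568·x^4 + 6144·x^5 + 4096·x^6) + (-3384 - 15968·x - 14080·x^2 - 15360·x^3 + 10240·x^4 + 8192·x^5)·Dx + (-12502 - 2384·x - 10016·x^2 - 19968·x^3 - 14848·x^4 + 12288·x^5 + 8192·x^6)·Dx^2 + (-3384 - 15968·x - 14080·x^2 - 15360·x^3 + 10240·x^4 + 8192·x^5)·Dx^3 + (-147 - 1320·x - 3728·x^2 - 3840·x^3 - 1280·x^4 + 6144·x^5 + 4096·x^6)·Dx^4  (order 4).
h: a_k = -24, 96, -348, 1440, -5829, 23436, -940403/10, 5654392/15, -169134311/112, …
ICs: h(0) = -24, h′(0) = 96, h′′(0) = -696, h′′′(0) = 8640.

f: a_k = -2, 0, 1, 0, -1/12, 0, 1/360, 0, -1/20160, …
g: a_k = 0, 12, -24, 64, -192, 3072/5, -2048, 49152/7, -24576, …
Sym-product of L_f,L_g gives L₀ (≤ ord 4).
Differentiate: ansatz ord ≤ ord L₀ ⇒ L.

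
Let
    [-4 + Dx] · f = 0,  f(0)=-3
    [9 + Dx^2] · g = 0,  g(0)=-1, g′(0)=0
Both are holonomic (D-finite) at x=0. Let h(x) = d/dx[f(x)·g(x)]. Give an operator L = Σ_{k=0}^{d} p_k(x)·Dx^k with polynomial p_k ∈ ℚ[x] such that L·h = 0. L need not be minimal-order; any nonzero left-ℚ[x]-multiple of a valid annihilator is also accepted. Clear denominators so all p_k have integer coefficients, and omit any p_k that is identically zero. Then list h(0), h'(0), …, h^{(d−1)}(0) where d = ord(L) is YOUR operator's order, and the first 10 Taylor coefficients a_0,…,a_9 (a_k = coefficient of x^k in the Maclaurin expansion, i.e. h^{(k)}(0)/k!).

L = 25 - 8·Dx + Dx^2  (order 2).
h: a_k = 12, 21, -66, -527/2, -779/2, -11753/40, -4031/60, 164833/1680, 430441/3360, 1379041/17280, …
ICs: h(0) = 12, h′(0) = 21.

f: a_k = -3, -12, -24, -32, -32, -128/5, -256/15, -1024/105, -512/105, -2048/945, …
g: a_k = -1, 0, 9/2, 0, -27/8, 0, 81/80, 0, -729/4480, 0, …
Product ⇒ symmetric product L₀, ord ≤ 2.
Derive L from L₀ (diff closure).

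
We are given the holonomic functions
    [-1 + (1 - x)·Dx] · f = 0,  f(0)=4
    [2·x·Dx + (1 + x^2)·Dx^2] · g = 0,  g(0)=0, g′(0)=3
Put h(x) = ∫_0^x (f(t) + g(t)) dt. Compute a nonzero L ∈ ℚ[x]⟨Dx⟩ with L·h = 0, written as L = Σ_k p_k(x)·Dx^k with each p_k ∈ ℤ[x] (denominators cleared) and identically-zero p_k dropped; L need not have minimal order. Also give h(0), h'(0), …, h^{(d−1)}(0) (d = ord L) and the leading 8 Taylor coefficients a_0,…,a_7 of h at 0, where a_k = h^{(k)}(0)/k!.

f: a_k = 4, 4, 4, 4, 4, 4, 4, 4, …
g: a_k = 0, 3, 0, -1, 0, 3/5, 0, -3/7, …
h₀=f+g: left-lcm gives L₀, ord ≤ 3.
Integrate: L := L₀·Dx.
L = (-2 + 8·x + 6·x^2)·Dx^2 + (4 - 2·x + 4·x^2 + 6·x^3)·Dx^3 + (-1 + x^4)·Dx^4  (order 4).
h: a_k = 0, 4, 7/2, 4/3, 3/4, 4/5, 23/30, 4/7, …
ICs: h(0) = 0, h′(0) = 4, h′′(0) = 7, h′′′(0) = 8.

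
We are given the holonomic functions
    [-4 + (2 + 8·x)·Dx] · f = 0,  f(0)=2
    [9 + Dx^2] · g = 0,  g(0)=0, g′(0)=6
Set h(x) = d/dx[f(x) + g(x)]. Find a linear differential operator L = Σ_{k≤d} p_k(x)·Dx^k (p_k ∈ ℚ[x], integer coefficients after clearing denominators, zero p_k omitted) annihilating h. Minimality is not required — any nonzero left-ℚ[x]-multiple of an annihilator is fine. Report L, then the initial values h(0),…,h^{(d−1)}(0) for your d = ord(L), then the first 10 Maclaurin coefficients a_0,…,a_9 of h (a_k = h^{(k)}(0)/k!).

f: a_k = 2, 4, -4, 8, -20, 56, -168, 528, -1716, 5720, …
g: a_k = 0, 6, 0, -9, 0, 81/20, 0, -243/280, 0, 243/2240, …
Weyl lclm of L_f,L_g ⇒ L₀ (ord ≤ 3).
Differentiate: ansatz ord ≤ ord L₀ ⇒ L.
L = (-414 - 432·x - 864·x^2) + (-63 - 468·x - 1296·x^2 - 1728·x^3)·Dx + (-46 - 48·x - 96·x^2)·Dx^2 + (-7 - 52·x - 144·x^2 - 192·x^3)·Dx^3  (order 3).
h: a_k = 10, -8, -3, -80, 1201/4, -1008, 147597/40, -13728, 115317387/2240, -194480, …
ICs: h(0) = 10, h′(0) = -8, h′′(0) = -6.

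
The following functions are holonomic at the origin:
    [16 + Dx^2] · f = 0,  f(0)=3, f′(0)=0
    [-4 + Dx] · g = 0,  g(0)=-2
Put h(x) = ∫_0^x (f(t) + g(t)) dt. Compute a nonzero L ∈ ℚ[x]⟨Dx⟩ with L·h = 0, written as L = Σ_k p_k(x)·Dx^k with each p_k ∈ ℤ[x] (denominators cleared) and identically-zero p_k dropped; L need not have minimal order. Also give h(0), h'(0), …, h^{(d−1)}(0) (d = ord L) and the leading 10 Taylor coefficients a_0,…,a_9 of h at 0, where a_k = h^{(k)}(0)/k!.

f: a_k = 3, 0, -24, 0, 32, 0, -256/15, 0, 512/105, 0, …
g: a_k = -2, -8, -16, -64/3, -64/3, -256/15, -512/45, -2048/315, -1024/315, -4096/2835, …
Sum ⇒ L₀ = lclm(L_f,L_g) in ℚ(x)⟨Dx⟩.
∫: right-multiply L₀ by Dx.
L = -64·Dx + 16·Dx^2 - 4·Dx^3 + Dx^4  (order 4).
h: a_k = 0, 1, -4, -40/3, -16/3, 32/15, -128/45, -256/63, -256/315, 512/2835, …
ICs: h(0) = 0, h′(0) = 1, h′′(0) = -8, h′′′(0) = -80.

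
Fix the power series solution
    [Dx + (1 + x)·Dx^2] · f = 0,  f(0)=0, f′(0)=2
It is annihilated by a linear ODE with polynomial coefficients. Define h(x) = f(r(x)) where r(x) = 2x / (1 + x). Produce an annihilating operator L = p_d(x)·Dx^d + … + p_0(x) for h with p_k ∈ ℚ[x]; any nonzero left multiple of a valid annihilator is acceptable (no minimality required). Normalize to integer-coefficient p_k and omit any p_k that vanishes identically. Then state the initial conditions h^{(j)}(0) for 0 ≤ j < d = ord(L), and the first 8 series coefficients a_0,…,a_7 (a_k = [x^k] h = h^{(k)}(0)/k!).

L = (4 + 6·x)·Dx + (1 + 4·x + 3·x^2)·Dx^2  (order 2).
h: a_k = 0, 4, -8, 52/3, -40, 484/5, -728/3, 4372/7, …
ICs: h(0) = 0, h′(0) = 4.

f: a_k = 0, 2, -1, 2/3, -1/2, 2/5, -1/3, 2/7, …
h₀=f(r): pull back L_f along r ⇒ L₀.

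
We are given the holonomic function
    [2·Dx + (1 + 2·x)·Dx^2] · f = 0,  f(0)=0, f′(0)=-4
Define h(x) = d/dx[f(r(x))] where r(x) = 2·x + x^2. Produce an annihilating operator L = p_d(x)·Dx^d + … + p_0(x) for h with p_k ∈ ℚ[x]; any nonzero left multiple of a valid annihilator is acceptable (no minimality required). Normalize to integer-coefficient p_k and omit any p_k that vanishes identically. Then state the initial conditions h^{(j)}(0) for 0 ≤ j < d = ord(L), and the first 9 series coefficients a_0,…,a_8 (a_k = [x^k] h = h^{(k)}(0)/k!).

L = (3 + 4·x + 2·x^2) + (1 + 5·x + 6·x^2 + 2·x^3)·Dx  (order 1).
h: a_k = -8, 24, -80, 272, -928, 3168, -10816, 36928, -126080, …
ICs: h(0) = -8.

f: a_k = 0, -4, 4, -16/3, 8, -64/5, 64/3, -256/7, 64, …
f∘r: x↦r, Dx↦Dx/r' in L_f ⇒ L₀.
Differentiate: ansatz ord ≤ ord L₀ ⇒ L.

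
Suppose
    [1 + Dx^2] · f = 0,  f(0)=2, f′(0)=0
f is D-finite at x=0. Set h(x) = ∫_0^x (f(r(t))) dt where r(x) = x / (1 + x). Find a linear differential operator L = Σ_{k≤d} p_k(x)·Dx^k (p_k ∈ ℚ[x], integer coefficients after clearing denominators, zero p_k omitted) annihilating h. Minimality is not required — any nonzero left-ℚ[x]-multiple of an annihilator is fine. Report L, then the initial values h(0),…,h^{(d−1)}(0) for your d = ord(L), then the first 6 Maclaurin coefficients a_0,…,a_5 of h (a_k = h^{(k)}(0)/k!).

f: a_k = 2, 0, -1, 0, 1/12, 0, …
Substitute x→r, Dx→(1/r')Dx; clear ⇒ L₀.
h=∫₀ˣh₀: take L = L₀·Dx.
L = Dx + (2 + 6·x + 6·x^2 + 2·x^3)·Dx^2 + (1 + 4·x + 6·x^2 + 4·x^3 + x^4)·Dx^3  (order 3).
h: a_k = 0, 2, 0, -1/3, 1/2, -7/12, …
ICs: h(0) = 0, h′(0) = 2, h′′(0) = 0.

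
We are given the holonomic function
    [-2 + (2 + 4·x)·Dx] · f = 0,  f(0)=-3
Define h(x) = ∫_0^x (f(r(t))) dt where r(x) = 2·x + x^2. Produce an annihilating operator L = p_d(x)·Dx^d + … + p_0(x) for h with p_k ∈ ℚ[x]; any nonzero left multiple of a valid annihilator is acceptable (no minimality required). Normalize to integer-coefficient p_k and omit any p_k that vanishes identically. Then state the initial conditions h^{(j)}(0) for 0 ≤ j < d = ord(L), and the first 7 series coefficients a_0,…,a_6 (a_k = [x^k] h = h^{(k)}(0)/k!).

f: a_k = -3, -3, 3/2, -3/2, 15/8, -21/8, 63/16, …
L₀ from L_f via x↦r, Dx↦r'^{-1}Dx.
∫: right-multiply L₀ by Dx.
L = (-2 - 2·x)·Dx + (1 + 4·x + 2·x^2)·Dx^2  (order 2).
h: a_k = 0, -3, -3, 1, -3/2, 27/10, -11/2, …
ICs: h(0) = 0, h′(0) = -3.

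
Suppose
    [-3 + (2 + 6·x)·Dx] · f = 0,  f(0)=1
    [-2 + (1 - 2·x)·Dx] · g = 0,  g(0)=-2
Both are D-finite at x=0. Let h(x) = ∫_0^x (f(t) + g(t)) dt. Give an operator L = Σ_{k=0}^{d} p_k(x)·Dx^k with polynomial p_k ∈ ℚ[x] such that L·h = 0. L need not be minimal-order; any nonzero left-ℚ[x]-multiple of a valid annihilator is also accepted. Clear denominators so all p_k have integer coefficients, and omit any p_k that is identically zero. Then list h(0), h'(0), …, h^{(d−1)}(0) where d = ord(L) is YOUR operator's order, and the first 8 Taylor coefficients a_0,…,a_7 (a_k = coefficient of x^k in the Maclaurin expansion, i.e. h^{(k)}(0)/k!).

L = (66 + 108·x)·Dx + (-41 - 156·x - 324·x^2)·Dx^2 + (2 + 38·x + 24·x^2 - 216·x^3)·Dx^3  (order 3).
h: a_k = 0, -1, -5/4, -73/24, -229/64, -4501/640, -14683/1536, -146381/7168, …
ICs: h(0) = 0, h′(0) = -1, h′′(0) = -5/2.

f: a_k = 1, 3/2, -9/8, 27/16, -405/128, 1701/256, -15309/1024, 72171/2048, …
g: a_k = -2, -4, -8, -16, -32, -64, -128, -256, …
Weyl lclm of L_f,L_g ⇒ L₀ (ord ≤ 2).
h=∫h₀ ⇒ L = L₀·Dx.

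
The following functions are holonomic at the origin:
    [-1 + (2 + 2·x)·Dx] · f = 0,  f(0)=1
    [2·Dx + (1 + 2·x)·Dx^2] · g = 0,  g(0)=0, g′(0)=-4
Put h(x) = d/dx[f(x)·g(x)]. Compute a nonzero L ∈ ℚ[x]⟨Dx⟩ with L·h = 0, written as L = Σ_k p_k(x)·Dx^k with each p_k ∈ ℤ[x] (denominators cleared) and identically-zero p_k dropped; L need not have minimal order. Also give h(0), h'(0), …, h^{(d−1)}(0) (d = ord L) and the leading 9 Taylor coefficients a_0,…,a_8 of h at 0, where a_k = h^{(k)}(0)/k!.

f: a_k = 1, 1/2, -1/8, 1/16, -5/128, 7/256, -21/1024, 33/2048, -429/32768, …
g: a_k = 0, -4, 4, -16/3, 8, -64/5, 64/3, -256/7, 64, …
Sym-product of L_f,L_g gives L₀ (≤ ord 2).
h=h₀': d/dx-closure on L₀ ⇒ L.
L = (-11 - 4·x + 4·x^2) + (-28 - 36·x + 24·x^2 + 32·x^3)·Dx + (-4 - 8·x + 12·x^2 + 32·x^3 + 16·x^4)·Dx^2  (order 2).
h: a_k = -4, 4, -17/2, 55/3, -3709/96, 12801/160, -209709/1280, 746239/2240, -38670077/57344, …
ICs: h(0) = -4, h′(0) = 4.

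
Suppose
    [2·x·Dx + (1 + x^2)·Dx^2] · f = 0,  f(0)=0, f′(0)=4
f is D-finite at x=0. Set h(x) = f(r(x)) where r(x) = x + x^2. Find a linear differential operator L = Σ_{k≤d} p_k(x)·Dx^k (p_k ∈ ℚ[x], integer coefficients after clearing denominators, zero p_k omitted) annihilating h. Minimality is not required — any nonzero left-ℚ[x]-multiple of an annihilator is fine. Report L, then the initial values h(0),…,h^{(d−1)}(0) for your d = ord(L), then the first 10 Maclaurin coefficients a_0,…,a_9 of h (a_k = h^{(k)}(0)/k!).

f: a_k = 0, 4, 0, -4/3, 0, 4/5, 0, -4/7, 0, 4/9, …
f∘r: x↦r, Dx↦Dx/r' in L_f ⇒ L₀.
L = (-2 + 2·x + 8·x^2 + 12·x^3 + 6·x^4)·Dx + (1 + 2·x + x^2 + 4·x^3 + 5·x^4 + 2·x^5)·Dx^2  (order 2).
h: a_k = 0, 4, 4, -4/3, -4, -16/5, 8/3, 52/7, 4, -68/9, …
ICs: h(0) = 0, h′(0) = 4.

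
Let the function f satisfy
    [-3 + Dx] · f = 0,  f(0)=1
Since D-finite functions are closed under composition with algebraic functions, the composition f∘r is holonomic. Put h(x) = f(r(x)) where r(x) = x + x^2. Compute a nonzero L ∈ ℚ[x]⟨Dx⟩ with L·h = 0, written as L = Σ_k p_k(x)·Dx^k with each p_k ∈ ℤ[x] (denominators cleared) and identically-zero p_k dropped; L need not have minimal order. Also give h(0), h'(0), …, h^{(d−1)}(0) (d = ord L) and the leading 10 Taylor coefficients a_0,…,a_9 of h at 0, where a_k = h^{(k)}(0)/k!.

f: a_k = 1, 3, 9/2, 9/2, 27/8, 81/40, 81/80, 243/560, 729/4480, 243/4480, …
Change of var in L_f (x↦r) gives L₀.
L = (-3 - 6·x) + Dx  (order 1).
h: a_k = 1, 3, 15/2, 27/2, 171/8, 1161/40, 2871/80, 4509/112, 188217/4480, 182979/4480, …
ICs: h(0) = 1.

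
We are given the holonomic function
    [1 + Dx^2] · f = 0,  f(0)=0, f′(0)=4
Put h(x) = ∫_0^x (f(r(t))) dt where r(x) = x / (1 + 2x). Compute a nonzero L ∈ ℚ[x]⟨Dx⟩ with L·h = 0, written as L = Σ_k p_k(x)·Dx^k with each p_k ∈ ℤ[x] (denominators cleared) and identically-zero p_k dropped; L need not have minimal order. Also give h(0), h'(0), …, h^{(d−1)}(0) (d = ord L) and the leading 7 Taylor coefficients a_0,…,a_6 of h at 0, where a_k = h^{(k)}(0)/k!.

f: a_k = 0, 4, 0, -2/3, 0, 1/30, 0, …
Substitute x→r, Dx→(1/r')Dx; clear ⇒ L₀.
h=∫h₀ ⇒ L = L₀·Dx.
L = Dx + (4 + 24·x + 48·x^2 + 32·x^3)·Dx^2 + (1 + 8·x + 24·x^2 + 32·x^3 + 16·x^4)·Dx^3  (order 3).
h: a_k = 0, 0, 2, -8/3, 23/6, -28/5, 1441/180, …
ICs: h(0) = 0, h′(0) = 0, h′′(0) = 4.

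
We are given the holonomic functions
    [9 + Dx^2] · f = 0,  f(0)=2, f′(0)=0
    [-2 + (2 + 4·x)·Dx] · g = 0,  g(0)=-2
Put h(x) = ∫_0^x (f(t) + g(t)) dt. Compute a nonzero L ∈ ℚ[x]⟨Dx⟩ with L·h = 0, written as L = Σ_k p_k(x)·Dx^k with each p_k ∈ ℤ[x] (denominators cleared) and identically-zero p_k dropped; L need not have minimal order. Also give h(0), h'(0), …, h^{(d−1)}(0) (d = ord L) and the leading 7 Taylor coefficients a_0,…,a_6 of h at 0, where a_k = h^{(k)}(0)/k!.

f: a_k = 2, 0, -9, 0, 27/4, 0, -81/40, …
g: a_k = -2, -2, 1, -1, 5/4, -7/4, 21/8, …
Weyl lclm of L_f,L_g ⇒ L₀ (ord ≤ 3).
h=∫₀ˣh₀: take L = L₀·Dx.
L = (-54 - 162·x - 162·x^2)·Dx + (36 + 234·x + 486·x^2 + 324·x^3)·Dx^2 + (-6 - 18·x - 18·x^2)·Dx^3 + (4 + 26·x + 54·x^2 + 36·x^3)·Dx^4  (order 4).
h: a_k = 0, 0, -1, -8/3, -1/4, 8/5, -7/24, …
ICs: h(0) = 0, h′(0) = 0, h′′(0) = -2, h′′′(0) = -16.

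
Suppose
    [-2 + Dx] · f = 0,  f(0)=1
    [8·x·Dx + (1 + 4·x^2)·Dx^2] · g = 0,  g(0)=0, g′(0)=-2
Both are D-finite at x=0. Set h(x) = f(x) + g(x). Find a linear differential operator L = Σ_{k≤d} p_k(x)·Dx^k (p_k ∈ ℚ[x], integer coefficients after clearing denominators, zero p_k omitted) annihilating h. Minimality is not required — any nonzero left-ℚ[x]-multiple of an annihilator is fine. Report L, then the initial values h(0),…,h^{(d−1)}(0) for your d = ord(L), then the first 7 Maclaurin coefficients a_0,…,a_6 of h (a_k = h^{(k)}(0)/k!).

L = (8 - 32·x - 32·x^2)·Dx + (-6 + 12·x + 8·x^2 - 16·x^3)·Dx^2 + (1 + 2·x + 4·x^2 + 8·x^3)·Dx^3  (order 3).
h: a_k = 1, 0, 2, 4, 2/3, -92/15, 4/45, …
ICs: h(0) = 1, h′(0) = 0, h′′(0) = 4.

f: a_k = 1, 2, 2, 4/3, 2/3, 4/15, 4/45, …
g: a_k = 0, -2, 0, 8/3, 0, -32/5, 0, …
f+g: L₀ = lclm(L_f,L_g), ord ≤ 1+2.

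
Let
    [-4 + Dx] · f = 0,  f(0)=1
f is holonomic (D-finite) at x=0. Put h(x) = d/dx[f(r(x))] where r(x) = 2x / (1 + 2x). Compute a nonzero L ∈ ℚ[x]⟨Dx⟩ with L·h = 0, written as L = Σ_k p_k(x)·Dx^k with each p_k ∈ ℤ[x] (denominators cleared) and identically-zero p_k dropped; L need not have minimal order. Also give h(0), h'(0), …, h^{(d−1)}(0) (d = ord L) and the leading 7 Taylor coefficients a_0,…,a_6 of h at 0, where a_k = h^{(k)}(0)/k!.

f: a_k = 1, 4, 8, 32/3, 32/3, 128/15, 256/45, …
L₀ from L_f via x↦r, Dx↦r'^{-1}Dx.
h=h₀': d/dx-closure on L₀ ⇒ L.
L = (4 - 8·x) + (-1 - 4·x - 4·x^2)·Dx  (order 1).
h: a_k = 8, 32, -32, -256/3, 896/3, -5632/15, -8704/45, …
ICs: h(0) = 8.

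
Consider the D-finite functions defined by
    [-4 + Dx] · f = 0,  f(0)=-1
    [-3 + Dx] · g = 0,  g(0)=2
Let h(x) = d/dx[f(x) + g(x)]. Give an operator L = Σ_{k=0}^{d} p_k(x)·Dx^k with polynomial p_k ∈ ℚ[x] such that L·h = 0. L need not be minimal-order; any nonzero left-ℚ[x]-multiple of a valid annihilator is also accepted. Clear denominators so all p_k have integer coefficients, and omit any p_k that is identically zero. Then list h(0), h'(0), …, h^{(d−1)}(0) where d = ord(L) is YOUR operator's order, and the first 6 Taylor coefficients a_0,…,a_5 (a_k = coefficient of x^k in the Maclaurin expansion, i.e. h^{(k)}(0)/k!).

L = 12 - 7·Dx + Dx^2  (order 2).
h: a_k = 2, 2, -5, -47/3, -269/12, -1319/60, …
ICs: h(0) = 2, h′(0) = 2.

f: a_k = -1, -4, -8, -32/3, -32/3, -128/15, …
g: a_k = 2, 6, 9, 9, 27/4, 81/20, …
h₀=f+g: left-lcm gives L₀, ord ≤ 2.
h₀' ⇒ L via d/dx closure of L₀.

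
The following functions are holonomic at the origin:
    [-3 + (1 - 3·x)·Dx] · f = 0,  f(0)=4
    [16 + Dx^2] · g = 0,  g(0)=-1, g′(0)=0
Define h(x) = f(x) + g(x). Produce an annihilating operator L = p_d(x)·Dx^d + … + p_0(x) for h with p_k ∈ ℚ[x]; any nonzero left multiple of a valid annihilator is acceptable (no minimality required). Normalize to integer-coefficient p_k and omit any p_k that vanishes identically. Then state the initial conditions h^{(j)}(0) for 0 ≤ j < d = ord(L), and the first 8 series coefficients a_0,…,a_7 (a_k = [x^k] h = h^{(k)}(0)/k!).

L = (1680 - 2304·x + 3456·x^2) + (-272 + 1584·x - 3456·x^2 + 3456·x^3)·Dx + (105 - 144·x + 216·x^2)·Dx^2 + (-17 + 99·x - 216·x^2 + 216·x^3)·Dx^3  (order 3).
h: a_k = 3, 12, 44, 108, 940/3, 972, 131476/45, 8748, …
ICs: h(0) = 3, h′(0) = 12, h′′(0) = 88.

f: a_k = 4, 12, 36, 108, 324, 972, 2916, 8748, …
g: a_k = -1, 0, 8, 0, -32/3, 0, 256/45, 0, …
Weyl lclm of L_f,L_g ⇒ L₀ (ord ≤ 3).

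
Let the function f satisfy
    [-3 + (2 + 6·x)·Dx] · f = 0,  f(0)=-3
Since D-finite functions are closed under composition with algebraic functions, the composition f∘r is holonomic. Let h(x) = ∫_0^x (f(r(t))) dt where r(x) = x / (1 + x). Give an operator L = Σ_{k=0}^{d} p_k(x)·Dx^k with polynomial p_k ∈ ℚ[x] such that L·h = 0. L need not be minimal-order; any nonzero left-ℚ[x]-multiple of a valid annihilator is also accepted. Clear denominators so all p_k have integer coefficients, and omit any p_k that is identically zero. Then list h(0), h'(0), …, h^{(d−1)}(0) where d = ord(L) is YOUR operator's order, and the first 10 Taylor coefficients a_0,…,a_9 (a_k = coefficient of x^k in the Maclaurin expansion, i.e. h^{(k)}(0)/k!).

L = -3·Dx + (2 + 10·x + 8·x^2)·Dx^2  (order 2).
h: a_k = 0, -3, -9/4, 21/8, -261/64, 5031/640, -9069/512, 318915/7168, -1975005/16384, 11301055/32768, …
ICs: h(0) = 0, h′(0) = -3.

f: a_k = -3, -9/2, 27/8, -81/16, 1215/128, -5103/256, 45927/1024, -216513/2048, 8444007/32768, -42220035/65536, …
Change of var in L_f (x↦r) gives L₀.
h=∫h₀ ⇒ L = L₀·Dx.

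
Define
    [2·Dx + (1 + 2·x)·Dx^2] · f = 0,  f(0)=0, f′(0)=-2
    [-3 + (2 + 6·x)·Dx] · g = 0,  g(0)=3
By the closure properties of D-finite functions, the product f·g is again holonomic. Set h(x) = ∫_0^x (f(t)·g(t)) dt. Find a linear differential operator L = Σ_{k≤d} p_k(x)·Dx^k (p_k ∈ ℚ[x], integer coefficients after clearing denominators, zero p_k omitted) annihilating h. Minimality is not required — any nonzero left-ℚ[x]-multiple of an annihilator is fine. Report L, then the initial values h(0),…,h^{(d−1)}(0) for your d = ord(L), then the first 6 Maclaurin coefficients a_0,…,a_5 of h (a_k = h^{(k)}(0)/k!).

f: a_k = 0, -2, 2, -8/3, 4, -32/5, …
g: a_k = 3, 9/2, -27/8, 81/16, -1215/128, 5103/256, …
f·g: L₀ = L_f ⊗_s L_g, ord ≤ 2·1.
Integrate: L := L₀·Dx.
L = (15 + 18·x)·Dx + (-4 - 12·x)·Dx^2 + (4 + 32·x + 84·x^2 + 72·x^3)·Dx^3  (order 3).
h: a_k = 0, 0, -3, -1, 31/16, -27/8, …
ICs: h(0) = 0, h′(0) = 0, h′′(0) = -6.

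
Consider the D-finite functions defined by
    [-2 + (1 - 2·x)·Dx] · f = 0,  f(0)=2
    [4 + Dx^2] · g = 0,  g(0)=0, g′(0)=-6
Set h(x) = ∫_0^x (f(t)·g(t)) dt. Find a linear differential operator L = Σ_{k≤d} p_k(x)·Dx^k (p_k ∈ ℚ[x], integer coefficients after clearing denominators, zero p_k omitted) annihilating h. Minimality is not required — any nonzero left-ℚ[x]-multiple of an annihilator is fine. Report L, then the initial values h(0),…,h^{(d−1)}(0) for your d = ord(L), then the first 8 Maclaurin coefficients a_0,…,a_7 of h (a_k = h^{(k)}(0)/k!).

L = (-4 + 8·x)·Dx + 4·Dx^2 + (-1 + 2·x)·Dx^3  (order 3).
h: a_k = 0, 0, -6, -8, -10, -16, -404/15, -1616/35, …
ICs: h(0) = 0, h′(0) = 0, h′′(0) = -12.

f: a_k = 2, 4, 8, 16, 32, 64, 128, 256, …
g: a_k = 0, -6, 0, 4, 0, -4/5, 0, 8/105, …
f·g: L₀ = L_f ⊗_s L_g, ord ≤ 1·2.
h=∫h₀ ⇒ L = L₀·Dx.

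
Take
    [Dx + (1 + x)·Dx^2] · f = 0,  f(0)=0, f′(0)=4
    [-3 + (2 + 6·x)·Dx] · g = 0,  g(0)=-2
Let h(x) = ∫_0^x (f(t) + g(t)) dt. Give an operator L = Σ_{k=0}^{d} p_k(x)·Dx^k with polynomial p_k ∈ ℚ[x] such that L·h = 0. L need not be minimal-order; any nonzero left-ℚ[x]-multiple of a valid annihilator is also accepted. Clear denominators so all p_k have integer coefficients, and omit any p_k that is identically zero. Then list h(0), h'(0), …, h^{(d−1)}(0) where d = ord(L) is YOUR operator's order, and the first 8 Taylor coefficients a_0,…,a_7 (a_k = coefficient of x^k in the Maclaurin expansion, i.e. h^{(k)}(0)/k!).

L = (-15 + 9·x)·Dx^2 + (-19 - 6·x + 45·x^2)·Dx^3 + (-2 - 2·x + 18·x^2 + 18·x^3)·Dx^4  (order 4).
h: a_k = 0, -2, 1/2, 1/12, -49/96, 341/320, -7993/3840, 44903/10752, …
ICs: h(0) = 0, h′(0) = -2, h′′(0) = 1, h′′′(0) = 1/2.

f: a_k = 0, 4, -2, 4/3, -1, 4/5, -2/3, 4/7, …
g: a_k = -2, -3, 9/4, -27/8, 405/64, -1701/128, 15309/512, -72171/1024, …
L₀ := lclm(L_f,L_g); ord L₀ ≤ 2+1.
h=∫₀ˣh₀: take L = L₀·Dx.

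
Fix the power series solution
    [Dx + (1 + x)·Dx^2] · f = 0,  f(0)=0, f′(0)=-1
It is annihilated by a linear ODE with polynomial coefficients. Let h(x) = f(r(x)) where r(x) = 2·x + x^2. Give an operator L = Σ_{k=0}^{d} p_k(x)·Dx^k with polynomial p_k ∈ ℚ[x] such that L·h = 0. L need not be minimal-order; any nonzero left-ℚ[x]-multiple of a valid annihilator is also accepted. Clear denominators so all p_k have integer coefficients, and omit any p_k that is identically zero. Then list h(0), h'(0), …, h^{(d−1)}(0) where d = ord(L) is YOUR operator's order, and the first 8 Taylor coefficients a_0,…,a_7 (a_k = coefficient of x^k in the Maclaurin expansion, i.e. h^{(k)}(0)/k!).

L = Dx + (1 + x)·Dx^2  (order 2).
h: a_k = 0, -2, 1, -2/3, 1/2, -2/5, 1/3, -2/7, …
ICs: h(0) = 0, h′(0) = -2.

f: a_k = 0, -1, 1/2, -1/3, 1/4, -1/5, 1/6, -1/7, …
L₀ from L_f via x↦r, Dx↦r'^{-1}Dx.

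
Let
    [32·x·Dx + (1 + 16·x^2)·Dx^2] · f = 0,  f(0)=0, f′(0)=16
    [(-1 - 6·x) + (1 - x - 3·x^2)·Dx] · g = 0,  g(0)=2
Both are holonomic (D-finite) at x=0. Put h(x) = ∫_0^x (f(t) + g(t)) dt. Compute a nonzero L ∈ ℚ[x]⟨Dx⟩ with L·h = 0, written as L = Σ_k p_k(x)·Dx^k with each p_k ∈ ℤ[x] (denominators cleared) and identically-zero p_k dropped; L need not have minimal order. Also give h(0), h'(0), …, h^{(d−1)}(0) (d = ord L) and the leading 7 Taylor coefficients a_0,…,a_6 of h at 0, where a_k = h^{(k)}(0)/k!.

L = (128 - 512·x - 10560·x^2 - 25344·x^3 - 95904·x^4 - 41472·x^6)·Dx^2 + (-37 - 208·x + 206·x^2 - 1476·x^3 - 24336·x^4 - 66528·x^5 - 6912·x^6 - 41472·x^7)·Dx^3 + (4 + 21·x + 198·x^2 + 90·x^3 + 1775·x^4 - 4080·x^5 - 6336·x^6 - 2304·x^7 - 6912·x^8)·Dx^4  (order 4).
h: a_k = 0, 2, 9, 8/3, -107/6, 38/5, 2248/15, …
ICs: h(0) = 0, h′(0) = 2, h′′(0) = 18, h′′′(0) = 16.

f: a_k = 0, 16, 0, -256/3, 0, 4096/5, 0, …
g: a_k = 2, 2, 8, 14, 38, 80, 194, …
f+g: L₀ = lclm(L_f,L_g), ord ≤ 2+1.
Integrate: L := L₀·Dx.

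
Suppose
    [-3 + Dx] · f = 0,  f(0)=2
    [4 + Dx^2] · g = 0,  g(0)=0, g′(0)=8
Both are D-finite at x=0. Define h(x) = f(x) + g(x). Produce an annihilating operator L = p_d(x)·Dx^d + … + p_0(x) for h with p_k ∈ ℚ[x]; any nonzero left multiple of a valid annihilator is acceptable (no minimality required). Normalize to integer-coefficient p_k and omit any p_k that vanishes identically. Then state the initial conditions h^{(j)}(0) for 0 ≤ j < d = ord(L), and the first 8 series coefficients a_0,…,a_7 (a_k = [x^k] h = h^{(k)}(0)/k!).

f: a_k = 2, 6, 9, 9, 27/4, 81/20, 81/40, 243/280, …
g: a_k = 0, 8, 0, -16/3, 0, 16/15, 0, -32/315, …
Sum ⇒ L₀ = lclm(L_f,L_g) in ℚ(x)⟨Dx⟩.
L = -12 + 4·Dx - 3·Dx^2 + Dx^3  (order 3).
h: a_k = 2, 14, 9, 11/3, 27/4, 307/60, 81/40, 1931/2520, …
ICs: h(0) = 2, h′(0) = 14, h′′(0) = 18.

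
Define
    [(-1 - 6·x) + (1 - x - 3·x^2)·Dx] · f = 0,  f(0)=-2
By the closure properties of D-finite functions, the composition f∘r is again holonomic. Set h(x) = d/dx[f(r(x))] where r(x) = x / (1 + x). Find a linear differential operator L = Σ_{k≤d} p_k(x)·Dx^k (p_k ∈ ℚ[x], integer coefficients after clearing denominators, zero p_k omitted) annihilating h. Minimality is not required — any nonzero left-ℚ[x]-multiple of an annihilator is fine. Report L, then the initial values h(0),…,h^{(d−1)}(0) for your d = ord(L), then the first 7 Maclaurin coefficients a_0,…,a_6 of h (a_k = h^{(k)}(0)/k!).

f: a_k = -2, -2, -8, -14, -38, -80, -194, …
h₀=f(r): pull back L_f along r ⇒ L₀.
Differentiate: ansatz ord ≤ ord L₀ ⇒ L.
L = (6 + 18·x + 72·x^2 + 42·x^3) + (-1 - 9·x - 12·x^2 + 17·x^3 + 21·x^4)·Dx  (order 1).
h: a_k = -2, -12, 0, -72, 90, -432, 882, …
ICs: h(0) = -2.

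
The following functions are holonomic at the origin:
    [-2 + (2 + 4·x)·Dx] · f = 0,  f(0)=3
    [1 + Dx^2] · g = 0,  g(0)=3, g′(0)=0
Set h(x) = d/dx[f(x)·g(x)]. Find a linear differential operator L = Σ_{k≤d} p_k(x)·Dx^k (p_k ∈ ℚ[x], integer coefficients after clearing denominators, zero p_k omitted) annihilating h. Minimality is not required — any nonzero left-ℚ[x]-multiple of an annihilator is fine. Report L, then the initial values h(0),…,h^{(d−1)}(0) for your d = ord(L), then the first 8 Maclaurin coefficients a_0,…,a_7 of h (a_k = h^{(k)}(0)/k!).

f: a_k = 3, 3, -3/2, 3/2, -15/8, 21/8, -63/16, 99/16, …
g: a_k = 3, 0, -3/2, 0, 1/8, 0, -1/240, 0, …
f·g: L₀ = L_f ⊗_s L_g, ord ≤ 1·2.
h=h₀': d/dx-closure on L₀ ⇒ L.
L = (2 + 12·x + 16·x^2 + 8·x^3 + 4·x^4) + (1 - 6·x^2 - 4·x^3)·Dx + (1 + 5·x + 9·x^2 + 8·x^3 + 4·x^4)·Dx^2  (order 2).
h: a_k = 9, -18, 0, -12, 30, -276/5, 518/5, -6856/35, …
ICs: h(0) = 9, h′(0) = -18.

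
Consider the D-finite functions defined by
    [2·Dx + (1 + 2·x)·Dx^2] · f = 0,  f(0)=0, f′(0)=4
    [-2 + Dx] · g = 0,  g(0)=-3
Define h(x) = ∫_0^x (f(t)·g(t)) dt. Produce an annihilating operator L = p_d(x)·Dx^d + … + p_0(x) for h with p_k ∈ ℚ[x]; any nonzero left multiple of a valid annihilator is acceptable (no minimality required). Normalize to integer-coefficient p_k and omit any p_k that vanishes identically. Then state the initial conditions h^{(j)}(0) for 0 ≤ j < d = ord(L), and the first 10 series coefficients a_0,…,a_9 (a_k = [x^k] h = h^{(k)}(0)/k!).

f: a_k = 0, 4, -4, 16/3, -8, 64/5, -64/3, 256/7, -64, 1024/9, …
g: a_k = -3, -6, -6, -4, -2, -4/5, -4/15, -8/105, -2/105, -4/945, …
Sym-product of L_f,L_g gives L₀ (≤ ord 2).
Integrate: L := L₀·Dx.
L = 8·x·Dx + (-2 - 8·x)·Dx^2 + (1 + 2·x)·Dx^3  (order 3).
h: a_k = 0, 0, -6, -4, -4, 0, -12/5, 8/3, -92/21, 928/135, …
ICs: h(0) = 0, h′(0) = 0, h′′(0) = -12.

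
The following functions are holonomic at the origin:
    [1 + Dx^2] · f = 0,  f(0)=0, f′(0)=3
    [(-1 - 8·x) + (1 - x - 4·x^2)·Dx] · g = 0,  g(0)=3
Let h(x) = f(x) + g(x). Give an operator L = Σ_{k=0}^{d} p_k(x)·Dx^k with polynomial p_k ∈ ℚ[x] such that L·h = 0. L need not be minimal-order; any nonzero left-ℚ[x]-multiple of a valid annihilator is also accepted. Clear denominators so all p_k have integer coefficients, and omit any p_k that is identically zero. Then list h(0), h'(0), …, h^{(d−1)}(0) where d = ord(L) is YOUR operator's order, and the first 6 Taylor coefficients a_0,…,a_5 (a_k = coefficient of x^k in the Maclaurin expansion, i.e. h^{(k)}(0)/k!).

L = (-55 - 486·x - 553·x^2 - 1488·x^3 - 80·x^4 - 128·x^5) + (11 + 11·x + 23·x^2 - 169·x^3 - 348·x^4 - 48·x^5 - 64·x^6)·Dx + (-55 - 486·x - 553·x^2 - 1488·x^3 - 80·x^4 - 128·x^5)·Dx^2 + (11 + 11·x + 23·x^2 - 169·x^3 - 348·x^4 - 48·x^5 - 64·x^6)·Dx^3  (order 3).
h: a_k = 3, 6, 15, 53/2, 87, 7801/40, …
ICs: h(0) = 3, h′(0) = 6, h′′(0) = 30.

f: a_k = 0, 3, 0, -1/2, 0, 1/40, …
g: a_k = 3, 3, 15, 27, 87, 195, …
Sum ⇒ L₀ = lclm(L_f,L_g) in ℚ(x)⟨Dx⟩.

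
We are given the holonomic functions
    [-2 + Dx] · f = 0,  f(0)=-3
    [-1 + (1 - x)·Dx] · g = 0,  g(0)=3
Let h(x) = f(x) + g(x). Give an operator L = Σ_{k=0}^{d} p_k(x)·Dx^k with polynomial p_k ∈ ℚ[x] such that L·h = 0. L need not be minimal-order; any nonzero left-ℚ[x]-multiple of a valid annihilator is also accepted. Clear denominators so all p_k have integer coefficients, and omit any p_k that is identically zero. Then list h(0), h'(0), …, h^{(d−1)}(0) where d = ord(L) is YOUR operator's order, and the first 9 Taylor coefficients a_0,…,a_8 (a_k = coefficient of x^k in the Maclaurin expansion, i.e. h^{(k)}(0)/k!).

f: a_k = -3, -6, -6, -4, -2, -4/5, -4/15, -8/105, -2/105, …
g: a_k = 3, 3, 3, 3, 3, 3, 3, 3, 3, …
Weyl lclm of L_f,L_g ⇒ L₀ (ord ≤ 2).
L = 4·x + (2 - 8·x + 4·x^2)·Dx + (-1 + 3·x - 2·x^2)·Dx^2  (order 2).
h: a_k = 0, -3, -3, -1, 1, 11/5, 41/15, 307/105, 313/105, …
ICs: h(0) = 0, h′(0) = -3.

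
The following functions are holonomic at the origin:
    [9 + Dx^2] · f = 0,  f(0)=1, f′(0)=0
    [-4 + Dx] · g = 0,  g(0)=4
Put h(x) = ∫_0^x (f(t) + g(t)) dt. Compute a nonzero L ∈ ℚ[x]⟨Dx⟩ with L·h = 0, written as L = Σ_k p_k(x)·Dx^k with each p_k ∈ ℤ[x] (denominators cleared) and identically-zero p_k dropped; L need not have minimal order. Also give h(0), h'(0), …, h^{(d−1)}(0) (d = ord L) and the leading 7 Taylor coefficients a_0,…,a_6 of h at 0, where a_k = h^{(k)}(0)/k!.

L = -36·Dx + 9·Dx^2 - 4·Dx^3 + Dx^4  (order 4).
h: a_k = 0, 5, 8, 55/6, 32/3, 221/24, 256/45, …
ICs: h(0) = 0, h′(0) = 5, h′′(0) = 16, h′′′(0) = 55.

f: a_k = 1, 0, -9/2, 0, 27/8, 0, -81/80, …
g: a_k = 4, 16, 32, 128/3, 128/3, 512/15, 1024/45, …
Sum ⇒ L₀ = lclm(L_f,L_g) in ℚ(x)⟨Dx⟩.
Integrate: L := L₀·Dx.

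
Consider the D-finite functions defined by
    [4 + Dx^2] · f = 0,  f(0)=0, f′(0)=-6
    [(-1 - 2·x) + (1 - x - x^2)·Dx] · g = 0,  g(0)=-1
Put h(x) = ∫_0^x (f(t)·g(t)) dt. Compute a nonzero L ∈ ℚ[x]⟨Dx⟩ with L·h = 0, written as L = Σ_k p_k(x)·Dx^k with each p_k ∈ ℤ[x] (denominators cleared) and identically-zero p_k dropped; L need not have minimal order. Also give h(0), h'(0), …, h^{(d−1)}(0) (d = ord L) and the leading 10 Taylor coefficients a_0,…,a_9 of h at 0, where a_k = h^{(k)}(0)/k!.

L = (-2 + 4·x + 4·x^2)·Dx + (2 + 4·x)·Dx^2 + (-1 + x + x^2)·Dx^3  (order 3).
h: a_k = 0, 0, 3, 2, 2, 14/5, 19/5, 184/35, 625/84, 10114/945, …
ICs: h(0) = 0, h′(0) = 0, h′′(0) = 6.

f: a_k = 0, -6, 0, 4, 0, -4/5, 0, 8/105, 0, -4/945, …
g: a_k = -1, -1, -2, -3, -5, -8, -13, -21, -34, -55, …
Sym-product of L_f,L_g gives L₀ (≤ ord 2).
h=∫₀ˣh₀: take L = L₀·Dx.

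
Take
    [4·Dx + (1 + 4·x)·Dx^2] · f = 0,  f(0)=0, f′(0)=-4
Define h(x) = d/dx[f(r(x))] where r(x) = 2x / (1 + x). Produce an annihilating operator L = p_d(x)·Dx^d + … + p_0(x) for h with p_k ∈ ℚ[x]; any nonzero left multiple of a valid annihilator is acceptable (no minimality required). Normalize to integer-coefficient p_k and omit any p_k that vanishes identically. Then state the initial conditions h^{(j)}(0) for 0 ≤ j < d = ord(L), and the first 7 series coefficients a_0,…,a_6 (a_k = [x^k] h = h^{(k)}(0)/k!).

L = (10 + 18·x) + (1 + 10·x + 9·x^2)·Dx  (order 1).
h: a_k = -8, 80, -728, 6560, -59048, 531440, -4782968, …
ICs: h(0) = -8.

f: a_k = 0, -4, 8, -64/3, 64, -1024/5, 2048/3, …
f∘r: x↦r, Dx↦Dx/r' in L_f ⇒ L₀.
Derive L from L₀ (diff closure).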